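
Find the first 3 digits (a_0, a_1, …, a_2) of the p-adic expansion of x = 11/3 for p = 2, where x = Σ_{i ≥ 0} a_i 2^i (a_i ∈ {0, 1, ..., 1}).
(a_0, …, a_2) = (1, 0, 0)

v_2(11/3) = 0 (numerator and denominator both coprime to 2), so x ∈ ℤ_2^×. Compute digits iteratively via a_i = x_i mod 2, x_{i+1} = (x_i − a_i)/2, with x_0 = x:
  x_0 = 11/3;  a_0 = 1;  x_1 = (x_0 − 1)/2 = 4/3
  x_1 = 4/3;  a_1 = 0;  x_2 = (x_1 − 0)/2 = 2/3
  x_2 = 2/3;  a_2 = 0;  x_3 = (x_2 − 0)/2 = 1/3
Digits: (1, 0, 0).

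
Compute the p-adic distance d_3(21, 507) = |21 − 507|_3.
d_3(21, 507) = 1/243

Step 1 — x − y = 21 − 507 = -486. Step 2 — v_3(-486) = 5 (factor: -486 = −(3^5 · 2); the sign does not affect v_p). Step 3 — |x − y|_3 = 3^{-5} = 1/243.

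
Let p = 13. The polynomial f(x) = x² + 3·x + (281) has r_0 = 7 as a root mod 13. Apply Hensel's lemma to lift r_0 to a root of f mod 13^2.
r_1 = 46 (mod 169)

Hensel: r_{i+1} = r_i − f(r_i)·(f′(r_i))^{-1} mod 13^{i+2}, f′(x) = 2x + 3. Iterate:
  r_0 = 7 (mod 13)
  r_1 = 46 (mod 169)
Final: r = 46 satisfies f(r) ≡ 0 mod 13^2.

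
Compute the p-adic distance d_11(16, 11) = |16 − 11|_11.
d_11(16, 11) = 1

Step 1 — x − y = 16 − 11 = 5. Step 2 — v_11(5) = 0 (factor: 5 = (11^0 · 5); the sign does not affect v_p). Step 3 — |x − y|_11 = 11^{0} = 1.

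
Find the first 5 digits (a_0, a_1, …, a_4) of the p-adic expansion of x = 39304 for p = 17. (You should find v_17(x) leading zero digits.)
(a_0, …, a_4) = (0, 0, 0, 8, 0)

v_17(39304) = 3, so a_0 = ... = a_2 = 0. Factor out: x = 17^3 · u with u = 8 a unit in ℤ_17. Expand u iteratively via a_{v+i} = u_i mod 17, u_{i+1} = (u_i − a_{v+i})/17:
  u_0 = 8;  a_3 = 8;  u_1 = (u_0 − 8)/17 = 0
  u_1 = 0;  a_4 = 0;  u_2 = (u_1 − 0)/17 = 0
Digits: (0, 0, 0, 8, 0).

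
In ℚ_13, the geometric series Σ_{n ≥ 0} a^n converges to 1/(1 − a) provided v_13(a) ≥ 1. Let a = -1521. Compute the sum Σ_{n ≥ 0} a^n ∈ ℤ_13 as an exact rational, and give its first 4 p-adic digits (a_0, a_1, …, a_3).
Σ a^n = 1/(1 − a) = 1/1522;  first 4 digits = (1, 0, 4, 12)

v_13(a) = 2 ≥ 1, so the series converges in ℤ_13 to 1/(1 − a) = 1/(1 − (-1521)) = 1/1522. Expand this rational in ℤ_13: compute digits iteratively via d_i = x_i mod 13, x_{i+1} = (x_i − d_i)/13. The first 4 digits are (1, 0, 4, 12).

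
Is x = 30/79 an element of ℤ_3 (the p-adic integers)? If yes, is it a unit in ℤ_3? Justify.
x ∈ ℤ_3 but not a unit; v_3(x) = 1 > 0

ℤ_3 = {x ∈ ℚ_3 : v_3(x) ≥ 0} and ℤ_3^× = {x ∈ ℤ_3 : v_3(x) = 0}. Here v_3(30/79) = v_3(num) − v_3(den) = 1; compare against these criteria.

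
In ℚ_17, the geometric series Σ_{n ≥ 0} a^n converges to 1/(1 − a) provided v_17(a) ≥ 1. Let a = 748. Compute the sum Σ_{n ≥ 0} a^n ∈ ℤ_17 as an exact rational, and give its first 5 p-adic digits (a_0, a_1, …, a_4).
Σ a^n = 1/(1 − a) = -1/747;  first 5 digits = (1, 10, 0, 9, 6)

v_17(a) = 1 ≥ 1, so the series converges in ℤ_17 to 1/(1 − a) = 1/(1 − 748) = -1/747. Expand this rational in ℤ_17: compute digits iteratively via d_i = x_i mod 17, x_{i+1} = (x_i − d_i)/17. The first 5 digits are (1, 10, 0, 9, 6).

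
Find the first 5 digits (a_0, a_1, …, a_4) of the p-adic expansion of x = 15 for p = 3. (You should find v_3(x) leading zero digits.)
(a_0, …, a_4) = (0, 2, 1, 0, 0)

v_3(15) = 1, so a_0 = ... = a_0 = 0. Factor out: x = 3^1 · u with u = 5 a unit in ℤ_3. Expand u iteratively via a_{v+i} = u_i mod 3, u_{i+1} = (u_i − a_{v+i})/3:
  u_0 = 5;  a_1 = 2;  u_1 = (u_0 − 2)/3 = 1
  u_1 = 1;  a_2 = 1;  u_2 = (u_1 − 1)/3 = 0
  u_2 = 0;  a_3 = 0;  u_3 = (u_2 − 0)/3 = 0
  u_3 = 0;  a_4 = 0;  u_4 = (u_3 − 0)/3 = 0
Digits: (0, 2, 1, 0, 0).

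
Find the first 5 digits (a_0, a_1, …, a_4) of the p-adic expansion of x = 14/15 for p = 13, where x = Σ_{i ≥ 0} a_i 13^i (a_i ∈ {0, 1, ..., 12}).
(a_0, …, a_4) = (7, 3, 11, 0, 6)

v_13(14/15) = 0 (numerator and denominator both coprime to 13), so x ∈ ℤ_13^×. Compute digits iteratively via a_i = x_i mod 13, x_{i+1} = (x_i − a_i)/13, with x_0 = x:
  x_0 = 14/15;  a_0 = 7;  x_1 = (x_0 − 7)/13 = -7/15
  x_1 = -7/15;  a_1 = 3;  x_2 = (x_1 − 3)/13 = -4/15
  x_2 = -4/15;  a_2 = 11;  x_3 = (x_2 − 11)/13 = -13/15
  x_3 = -13/15;  a_3 = 0;  x_4 = (x_3 − 0)/13 = -1/15
  x_4 = -1/15;  a_4 = 6;  x_5 = (x_4 − 6)/13 = -7/15
Digits: (7, 3, 11, 0, 6).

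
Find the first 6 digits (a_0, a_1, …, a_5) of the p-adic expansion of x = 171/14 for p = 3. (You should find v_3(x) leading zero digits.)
(a_0, …, a_5) = (0, 0, 2, 0, 1, 2)

v_3(171/14) = 2, so a_0 = ... = a_1 = 0. Factor out: x = 3^2 · u with u = 19/14 a unit in ℤ_3. Expand u iteratively via a_{v+i} = u_i mod 3, u_{i+1} = (u_i − a_{v+i})/3:
  u_0 = 19/14;  a_2 = 2;  u_1 = (u_0 − 2)/3 = -3/14
  u_1 = -3/14;  a_3 = 0;  u_2 = (u_1 − 0)/3 = -1/14
  u_2 = -1/14;  a_4 = 1;  u_3 = (u_2 − 1)/3 = -5/14
  u_3 = -5/14;  a_5 = 2;  u_4 = (u_3 − 2)/3 = -11/14
Digits: (0, 0, 2, 0, 1, 2).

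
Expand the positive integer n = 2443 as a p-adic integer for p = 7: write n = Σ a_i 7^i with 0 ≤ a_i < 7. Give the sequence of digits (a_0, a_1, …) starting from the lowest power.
(a_0, a_1, …) = (0, 6, 0, 0, 1)

Repeated division by 7 gives the digits low-to-high: 2443 = 6·7^1 + 1·7^4. Digit sequence: (0, 6, 0, 0, 1).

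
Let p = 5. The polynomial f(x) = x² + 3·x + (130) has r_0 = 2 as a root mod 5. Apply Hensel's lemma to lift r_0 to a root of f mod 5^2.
r_1 = 7 (mod 25)

Hensel: r_{i+1} = r_i − f(r_i)·(f′(r_i))^{-1} mod 5^{i+2}, f′(x) = 2x + 3. Iterate:
  r_0 = 2 (mod 5)
  r_1 = 7 (mod 25)
Final: r = 7 satisfies f(r) ≡ 0 mod 5^2.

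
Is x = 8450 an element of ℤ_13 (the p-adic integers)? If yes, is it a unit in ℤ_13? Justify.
x ∈ ℤ_13 but not a unit; v_13(x) = 2 > 0

ℤ_13 = {x ∈ ℚ_13 : v_13(x) ≥ 0} and ℤ_13^× = {x ∈ ℤ_13 : v_13(x) = 0}. Here v_13(8450) = v_13(num) − v_13(den) = 2; compare against these criteria.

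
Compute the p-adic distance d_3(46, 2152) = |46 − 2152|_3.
d_3(46, 2152) = 1/81

Step 1 — x − y = 46 − 2152 = -2106. Step 2 — v_3(-2106) = 4 (factor: -2106 = −(3^4 · 26); the sign does not affect v_p). Step 3 — |x − y|_3 = 3^{-4} = 1/81.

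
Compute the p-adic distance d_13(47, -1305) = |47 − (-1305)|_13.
d_13(47, -1305) = 1/169

Step 1 — x − y = 47 − (-1305) = 1352. Step 2 — v_13(1352) = 2 (factor: 1352 = (13^2 · 8); the sign does not affect v_p). Step 3 — |x − y|_13 = 13^{-2} = 1/169.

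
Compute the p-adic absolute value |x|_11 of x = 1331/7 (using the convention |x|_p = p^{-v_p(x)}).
|1331/7|_11 = 1/1331

Step 1 — compute v_11(x) by factoring powers of 11 out of the numerator and denominator: v_11(1331/7) = 3. Step 2 — apply |x|_p = p^{-v_p(x)} = 11^{-3} = 1/1331.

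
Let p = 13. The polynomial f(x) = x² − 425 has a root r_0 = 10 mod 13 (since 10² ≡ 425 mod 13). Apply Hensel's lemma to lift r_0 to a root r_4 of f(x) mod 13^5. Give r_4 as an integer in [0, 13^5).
r_4 = 107975 (mod 371293)

Hensel's recurrence: r_{i+1} = r_i − f(r_i)·(f′(r_i))^{-1} mod 13^{i+2}, with f′(x) = 2x. Iterate:
  r_0 = 10 (mod 13)
  r_1 = 153 (mod 169)
  r_2 = 322 (mod 2197)
  r_3 = 22292 (mod 28561)
  r_4 = 107975 (mod 371293)
Final: r_4 = 107975, and one checks f(r_4) ≡ 0 mod 13^5.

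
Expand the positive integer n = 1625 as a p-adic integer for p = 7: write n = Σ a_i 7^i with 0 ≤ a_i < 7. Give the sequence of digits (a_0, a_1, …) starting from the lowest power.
(a_0, a_1, …) = (1, 1, 5, 4)

Repeated division by 7 gives the digits low-to-high: 1625 = 1 + 1·7^1 + 5·7^2 + 4·7^3. Digit sequence: (1, 1, 5, 4).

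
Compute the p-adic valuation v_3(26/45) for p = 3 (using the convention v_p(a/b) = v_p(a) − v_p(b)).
v_3(26/45) = -2

Factor powers of 3 from the numerator and denominator of the reduced fraction: 26 = 3^0 · 26 and 45 = 3^2 · 5. Apply v_p(a/b) = v_p(a) − v_p(b): v_3(26/45) = 0 − 2 = -2.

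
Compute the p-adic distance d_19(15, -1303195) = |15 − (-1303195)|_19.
d_19(15, -1303195) = 1/130321

Step 1 — x − y = 15 − (-1303195) = 1303210. Step 2 — v_19(1303210) = 4 (factor: 1303210 = (19^4 · 10); the sign does not affect v_p). Step 3 — |x − y|_19 = 19^{-4} = 1/130321.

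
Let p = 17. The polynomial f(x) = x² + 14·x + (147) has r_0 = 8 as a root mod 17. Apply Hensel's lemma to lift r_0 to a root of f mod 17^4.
r_3 = 24437 (mod 83521)

Hensel: r_{i+1} = r_i − f(r_i)·(f′(r_i))^{-1} mod 17^{i+2}, f′(x) = 2x + 14. Iterate:
  r_0 = 8 (mod 17)
  r_1 = 161 (mod 289)
  r_2 = 4785 (mod 4913)
  r_3 = 24437 (mod 83521)
Final: r = 24437 satisfies f(r) ≡ 0 mod 17^4.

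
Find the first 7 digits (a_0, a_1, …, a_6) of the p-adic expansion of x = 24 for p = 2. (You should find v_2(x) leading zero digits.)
(a_0, …, a_6) = (0, 0, 0, 1, 1, 0, 0)

v_2(24) = 3, so a_0 = ... = a_2 = 0. Factor out: x = 2^3 · u with u = 3 a unit in ℤ_2. Expand u iteratively via a_{v+i} = u_i mod 2, u_{i+1} = (u_i − a_{v+i})/2:
  u_0 = 3;  a_3 = 1;  u_1 = (u_0 − 1)/2 = 1
  u_1 = 1;  a_4 = 1;  u_2 = (u_1 − 1)/2 = 0
  u_2 = 0;  a_5 = 0;  u_3 = (u_2 − 0)/2 = 0
  u_3 = 0;  a_6 = 0;  u_4 = (u_3 − 0)/2 = 0
Digits: (0, 0, 0, 1, 1, 0, 0).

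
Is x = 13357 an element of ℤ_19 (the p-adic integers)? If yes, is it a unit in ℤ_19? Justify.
x ∈ ℤ_19 but not a unit; v_19(x) = 2 > 0

ℤ_19 = {x ∈ ℚ_19 : v_19(x) ≥ 0} and ℤ_19^× = {x ∈ ℤ_19 : v_19(x) = 0}. Here v_19(13357) = v_19(num) − v_19(den) = 2; compare against these criteria.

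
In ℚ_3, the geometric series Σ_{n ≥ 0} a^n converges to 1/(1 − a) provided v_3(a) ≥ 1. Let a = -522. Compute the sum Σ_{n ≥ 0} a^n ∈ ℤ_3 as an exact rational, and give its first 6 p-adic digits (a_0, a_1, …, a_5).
Σ a^n = 1/(1 − a) = 1/523;  first 6 digits = (1, 0, 2, 1, 0, 0)

v_3(a) = 2 ≥ 1, so the series converges in ℤ_3 to 1/(1 − a) = 1/(1 − (-522)) = 1/523. Expand this rational in ℤ_3: compute digits iteratively via d_i = x_i mod 3, x_{i+1} = (x_i − d_i)/3. The first 6 digits are (1, 0, 2, 1, 0, 0).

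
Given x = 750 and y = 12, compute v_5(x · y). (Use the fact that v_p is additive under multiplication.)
v_5(9000) = 3

v_p(x) = 3 (factor: 750 = 5^3 · 6); v_p(y) = 0 (factor: 12 = 5^0 · 12). Additivity: v_p(xy) = v_p(x) + v_p(y) = 3 + 0 = 3. (Direct check: xy = 9000 = 5^3 · (72).)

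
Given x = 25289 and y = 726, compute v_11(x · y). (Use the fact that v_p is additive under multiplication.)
v_11(18359814) = 5

v_p(x) = 3 (factor: 25289 = 11^3 · 19); v_p(y) = 2 (factor: 726 = 11^2 · 6). Additivity: v_p(xy) = v_p(x) + v_p(y) = 3 + 2 = 5. (Direct check: xy = 18359814 = 11^5 · (114).)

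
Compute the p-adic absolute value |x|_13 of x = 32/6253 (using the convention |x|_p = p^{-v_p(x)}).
|32/6253|_13 = 169

Step 1 — compute v_13(x) by factoring powers of 13 out of the numerator and denominator: v_13(32/6253) = -2. Step 2 — apply |x|_p = p^{-v_p(x)} = 13^{2} = 169.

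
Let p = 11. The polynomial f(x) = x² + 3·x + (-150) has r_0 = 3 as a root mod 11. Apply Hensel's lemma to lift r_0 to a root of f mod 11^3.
r_2 = 421 (mod 1331)

Hensel: r_{i+1} = r_i − f(r_i)·(f′(r_i))^{-1} mod 11^{i+2}, f′(x) = 2x + 3. Iterate:
  r_0 = 3 (mod 11)
  r_1 = 58 (mod 121)
  r_2 = 421 (mod 1331)
Final: r = 421 satisfies f(r) ≡ 0 mod 11^3.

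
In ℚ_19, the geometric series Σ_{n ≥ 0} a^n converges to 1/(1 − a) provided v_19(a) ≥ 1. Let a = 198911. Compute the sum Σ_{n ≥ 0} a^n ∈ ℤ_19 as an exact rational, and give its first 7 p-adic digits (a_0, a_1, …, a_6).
Σ a^n = 1/(1 − a) = -1/198910;  first 7 digits = (1, 0, 0, 10, 1, 0, 5)

v_19(a) = 3 ≥ 1, so the series converges in ℤ_19 to 1/(1 − a) = 1/(1 − 198911) = -1/198910. Expand this rational in ℤ_19: compute digits iteratively via d_i = x_i mod 19, x_{i+1} = (x_i − d_i)/19. The first 7 digits are (1, 0, 0, 10, 1, 0, 5).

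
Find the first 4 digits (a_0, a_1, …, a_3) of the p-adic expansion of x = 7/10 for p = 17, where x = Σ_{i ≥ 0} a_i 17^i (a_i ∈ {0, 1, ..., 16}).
(a_0, …, a_3) = (16, 11, 1, 5)

v_17(7/10) = 0 (numerator and denominator both coprime to 17), so x ∈ ℤ_17^×. Compute digits iteratively via a_i = x_i mod 17, x_{i+1} = (x_i − a_i)/17, with x_0 = x:
  x_0 = 7/10;  a_0 = 16;  x_1 = (x_0 − 16)/17 = -9/10
  x_1 = -9/10;  a_1 = 11;  x_2 = (x_1 − 11)/17 = -7/10
  x_2 = -7/10;  a_2 = 1;  x_3 = (x_2 − 1)/17 = -1/10
  x_3 = -1/10;  a_3 = 5;  x_4 = (x_3 − 5)/17 = -3/10
Digits: (16, 11, 1, 5).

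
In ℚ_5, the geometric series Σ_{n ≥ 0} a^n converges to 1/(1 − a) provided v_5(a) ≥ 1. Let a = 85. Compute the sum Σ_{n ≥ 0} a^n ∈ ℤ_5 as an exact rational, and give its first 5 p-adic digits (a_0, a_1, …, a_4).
Σ a^n = 1/(1 − a) = -1/84;  first 5 digits = (1, 2, 2, 1, 0)

v_5(a) = 1 ≥ 1, so the series converges in ℤ_5 to 1/(1 − a) = 1/(1 − 85) = -1/84. Expand this rational in ℤ_5: compute digits iteratively via d_i = x_i mod 5, x_{i+1} = (x_i − d_i)/5. The first 5 digits are (1, 2, 2, 1, 0).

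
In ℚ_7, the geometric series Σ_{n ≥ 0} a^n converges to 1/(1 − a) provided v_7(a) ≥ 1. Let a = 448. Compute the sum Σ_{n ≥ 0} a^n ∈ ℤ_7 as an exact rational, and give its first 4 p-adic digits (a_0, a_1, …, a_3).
Σ a^n = 1/(1 − a) = -1/447;  first 4 digits = (1, 1, 3, 6)

v_7(a) = 1 ≥ 1, so the series converges in ℤ_7 to 1/(1 − a) = 1/(1 − 448) = -1/447. Expand this rational in ℤ_7: compute digits iteratively via d_i = x_i mod 7, x_{i+1} = (x_i − d_i)/7. The first 4 digits are (1, 1, 3, 6).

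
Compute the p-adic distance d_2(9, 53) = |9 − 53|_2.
d_2(9, 53) = 1/4

Step 1 — x − y = 9 − 53 = -44. Step 2 — v_2(-44) = 2 (factor: -44 = −(2^2 · 11); the sign does not affect v_p). Step 3 — |x − y|_2 = 2^{-2} = 1/4.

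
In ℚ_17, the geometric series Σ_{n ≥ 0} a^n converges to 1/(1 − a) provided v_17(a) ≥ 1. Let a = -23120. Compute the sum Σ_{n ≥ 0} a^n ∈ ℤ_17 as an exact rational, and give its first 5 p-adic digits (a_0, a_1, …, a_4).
Σ a^n = 1/(1 − a) = 1/23121;  first 5 digits = (1, 0, 5, 12, 7)

v_17(a) = 2 ≥ 1, so the series converges in ℤ_17 to 1/(1 − a) = 1/(1 − (-23120)) = 1/23121. Expand this rational in ℤ_17: compute digits iteratively via d_i = x_i mod 17, x_{i+1} = (x_i − d_i)/17. The first 5 digits are (1, 0, 5, 12, 7).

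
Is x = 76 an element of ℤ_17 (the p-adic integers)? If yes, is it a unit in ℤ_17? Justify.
x ∈ ℤ_17^× (unit); v_17(x) = 0

ℤ_17 = {x ∈ ℚ_17 : v_17(x) ≥ 0} and ℤ_17^× = {x ∈ ℤ_17 : v_17(x) = 0}. Here v_17(76) = v_17(num) − v_17(den) = 0; compare against these criteria.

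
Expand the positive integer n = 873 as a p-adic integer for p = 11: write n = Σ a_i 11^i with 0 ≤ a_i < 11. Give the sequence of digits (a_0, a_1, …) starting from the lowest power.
(a_0, a_1, …) = (4, 2, 7)

Repeated division by 11 gives the digits low-to-high: 873 = 4 + 2·11^1 + 7·11^2. Digit sequence: (4, 2, 7).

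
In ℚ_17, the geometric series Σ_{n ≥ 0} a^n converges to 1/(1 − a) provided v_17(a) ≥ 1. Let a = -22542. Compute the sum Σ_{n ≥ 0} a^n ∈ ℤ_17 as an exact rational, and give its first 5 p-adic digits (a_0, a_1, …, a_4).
Σ a^n = 1/(1 − a) = 1/22543;  first 5 digits = (1, 0, 7, 12, 14)

v_17(a) = 2 ≥ 1, so the series converges in ℤ_17 to 1/(1 − a) = 1/(1 − (-22542)) = 1/22543. Expand this rational in ℤ_17: compute digits iteratively via d_i = x_i mod 17, x_{i+1} = (x_i − d_i)/17. The first 5 digits are (1, 0, 7, 12, 14).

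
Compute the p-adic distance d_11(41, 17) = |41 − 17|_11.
d_11(41, 17) = 1

Step 1 — x − y = 41 − 17 = 24. Step 2 — v_11(24) = 0 (factor: 24 = (11^0 · 24); the sign does not affect v_p). Step 3 — |x − y|_11 = 11^{0} = 1.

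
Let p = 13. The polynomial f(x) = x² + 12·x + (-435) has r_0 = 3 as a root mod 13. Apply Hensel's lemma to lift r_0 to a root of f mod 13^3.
r_2 = 419 (mod 2197)

Hensel: r_{i+1} = r_i − f(r_i)·(f′(r_i))^{-1} mod 13^{i+2}, f′(x) = 2x + 12. Iterate:
  r_0 = 3 (mod 13)
  r_1 = 81 (mod 169)
  r_2 = 419 (mod 2197)
Final: r = 419 satisfies f(r) ≡ 0 mod 13^3.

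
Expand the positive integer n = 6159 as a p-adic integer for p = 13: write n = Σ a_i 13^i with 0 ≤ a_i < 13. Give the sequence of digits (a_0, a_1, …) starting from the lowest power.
(a_0, a_1, …) = (10, 5, 10, 2)

Repeated division by 13 gives the digits low-to-high: 6159 = 10 + 5·13^1 + 10·13^2 + 2·13^3. Digit sequence: (10, 5, 10, 2).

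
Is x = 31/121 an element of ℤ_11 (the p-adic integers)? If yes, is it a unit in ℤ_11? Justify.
x ∉ ℤ_11 (v_11(x) = -2 < 0)

ℤ_11 = {x ∈ ℚ_11 : v_11(x) ≥ 0} and ℤ_11^× = {x ∈ ℤ_11 : v_11(x) = 0}. Here v_11(31/121) = v_11(num) − v_11(den) = -2; compare against these criteria.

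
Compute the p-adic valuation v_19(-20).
v_19(-20) = 0

v_19(n) is the largest exponent k such that 19^k divides n. Factor out: -20 = -19^0 · 20. (Sign doesn't affect v_p.) So v_19(-20) = 0.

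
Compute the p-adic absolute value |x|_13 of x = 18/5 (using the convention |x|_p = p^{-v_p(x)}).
|18/5|_13 = 1

Step 1 — compute v_13(x) by factoring powers of 13 out of the numerator and denominator: v_13(18/5) = 0. Step 2 — apply |x|_p = p^{-v_p(x)} = 13^{0} = 1.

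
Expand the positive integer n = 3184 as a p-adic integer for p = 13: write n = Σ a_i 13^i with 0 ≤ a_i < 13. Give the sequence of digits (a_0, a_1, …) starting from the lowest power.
(a_0, a_1, …) = (12, 10, 5, 1)

Repeated division by 13 gives the digits low-to-high: 3184 = 12 + 10·13^1 + 5·13^2 + 1·13^3. Digit sequence: (12, 10, 5, 1).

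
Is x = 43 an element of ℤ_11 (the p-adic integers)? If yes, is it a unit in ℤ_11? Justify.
x ∈ ℤ_11^× (unit); v_11(x) = 0

ℤ_11 = {x ∈ ℚ_11 : v_11(x) ≥ 0} and ℤ_11^× = {x ∈ ℤ_11 : v_11(x) = 0}. Here v_11(43) = v_11(num) − v_11(den) = 0; compare against these criteria.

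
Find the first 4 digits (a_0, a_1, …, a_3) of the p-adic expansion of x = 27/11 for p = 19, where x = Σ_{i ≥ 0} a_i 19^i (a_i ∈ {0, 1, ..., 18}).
(a_0, …, a_3) = (18, 13, 1, 12)

v_19(27/11) = 0 (numerator and denominator both coprime to 19), so x ∈ ℤ_19^×. Compute digits iteratively via a_i = x_i mod 19, x_{i+1} = (x_i − a_i)/19, with x_0 = x:
  x_0 = 27/11;  a_0 = 18;  x_1 = (x_0 − 18)/19 = -9/11
  x_1 = -9/11;  a_1 = 13;  x_2 = (x_1 − 13)/19 = -8/11
  x_2 = -8/11;  a_2 = 1;  x_3 = (x_2 − 1)/19 = -1/11
  x_3 = -1/11;  a_3 = 12;  x_4 = (x_3 − 12)/19 = -7/11
Digits: (18, 13, 1, 12).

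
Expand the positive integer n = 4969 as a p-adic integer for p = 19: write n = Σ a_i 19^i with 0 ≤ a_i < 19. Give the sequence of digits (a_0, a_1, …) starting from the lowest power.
(a_0, a_1, …) = (10, 14, 13)

Repeated division by 19 gives the digits low-to-high: 4969 = 10 + 14·19^1 + 13·19^2. Digit sequence: (10, 14, 13).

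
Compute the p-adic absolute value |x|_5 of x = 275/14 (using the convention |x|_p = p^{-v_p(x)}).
|275/14|_5 = 1/25

Step 1 — compute v_5(x) by factoring powers of 5 out of the numerator and denominator: v_5(275/14) = 2. Step 2 — apply |x|_p = p^{-v_p(x)} = 5^{-2} = 1/25.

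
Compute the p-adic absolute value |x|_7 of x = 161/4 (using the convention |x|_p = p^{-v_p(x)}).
|161/4|_7 = 1/7

Step 1 — compute v_7(x) by factoring powers of 7 out of the numerator and denominator: v_7(161/4) = 1. Step 2 — apply |x|_p = p^{-v_p(x)} = 7^{-1} = 1/7.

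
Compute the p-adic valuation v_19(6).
v_19(6) = 0

v_19(n) is the largest exponent k such that 19^k divides n. Factor out: 6 = 19^0 · 6. (Sign doesn't affect v_p.) So v_19(6) = 0.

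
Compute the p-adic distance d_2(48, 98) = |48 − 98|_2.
d_2(48, 98) = 1/2

Step 1 — x − y = 48 − 98 = -50. Step 2 — v_2(-50) = 1 (factor: -50 = −(2^1 · 25); the sign does not affect v_p). Step 3 — |x − y|_2 = 2^{-1} = 1/2.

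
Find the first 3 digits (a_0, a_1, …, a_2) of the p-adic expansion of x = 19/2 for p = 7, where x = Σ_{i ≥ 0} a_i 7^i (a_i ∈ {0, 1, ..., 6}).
(a_0, …, a_2) = (6, 4, 3)

v_7(19/2) = 0 (numerator and denominator both coprime to 7), so x ∈ ℤ_7^×. Compute digits iteratively via a_i = x_i mod 7, x_{i+1} = (x_i − a_i)/7, with x_0 = x:
  x_0 = 19/2;  a_0 = 6;  x_1 = (x_0 − 6)/7 = 1/2
  x_1 = 1/2;  a_1 = 4;  x_2 = (x_1 − 4)/7 = -1/2
  x_2 = -1/2;  a_2 = 3;  x_3 = (x_2 − 3)/7 = -1/2
Digits: (6, 4, 3).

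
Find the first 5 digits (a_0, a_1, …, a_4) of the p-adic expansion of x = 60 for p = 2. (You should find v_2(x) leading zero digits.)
(a_0, …, a_4) = (0, 0, 1, 1, 1)

v_2(60) = 2, so a_0 = ... = a_1 = 0. Factor out: x = 2^2 · u with u = 15 a unit in ℤ_2. Expand u iteratively via a_{v+i} = u_i mod 2, u_{i+1} = (u_i − a_{v+i})/2:
  u_0 = 15;  a_2 = 1;  u_1 = (u_0 − 1)/2 = 7
  u_1 = 7;  a_3 = 1;  u_2 = (u_1 − 1)/2 = 3
  u_2 = 3;  a_4 = 1;  u_3 = (u_2 − 1)/2 = 1
Digits: (0, 0, 1, 1, 1).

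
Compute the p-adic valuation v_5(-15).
v_5(-15) = 1

v_5(n) is the largest exponent k such that 5^k divides n. Factor out: -15 = -5^1 · 3. (Sign doesn't affect v_p.) So v_5(-15) = 1.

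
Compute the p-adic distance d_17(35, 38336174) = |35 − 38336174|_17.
d_17(35, 38336174) = 1/1419857

Step 1 — x − y = 35 − 38336174 = -38336139. Step 2 — v_17(-38336139) = 5 (factor: -38336139 = −(17^5 · 27); the sign does not affect v_p). Step 3 — |x − y|_17 = 17^{-5} = 1/1419857.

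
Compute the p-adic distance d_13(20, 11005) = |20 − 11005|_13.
d_13(20, 11005) = 1/2197

Step 1 — x − y = 20 − 11005 = -10985. Step 2 — v_13(-10985) = 3 (factor: -10985 = −(13^3 · 5); the sign does not affect v_p). Step 3 — |x − y|_13 = 13^{-3} = 1/2197.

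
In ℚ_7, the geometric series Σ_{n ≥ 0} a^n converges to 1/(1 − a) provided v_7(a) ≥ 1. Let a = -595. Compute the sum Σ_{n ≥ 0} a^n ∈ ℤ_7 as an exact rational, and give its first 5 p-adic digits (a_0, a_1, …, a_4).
Σ a^n = 1/(1 − a) = 1/596;  first 5 digits = (1, 6, 2, 0, 0)

v_7(a) = 1 ≥ 1, so the series converges in ℤ_7 to 1/(1 − a) = 1/(1 − (-595)) = 1/596. Expand this rational in ℤ_7: compute digits iteratively via d_i = x_i mod 7, x_{i+1} = (x_i − d_i)/7. The first 5 digits are (1, 6, 2, 0, 0).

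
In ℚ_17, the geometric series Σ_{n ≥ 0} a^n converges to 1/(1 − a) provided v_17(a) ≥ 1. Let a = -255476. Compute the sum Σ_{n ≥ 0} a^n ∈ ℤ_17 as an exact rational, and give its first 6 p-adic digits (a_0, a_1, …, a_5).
Σ a^n = 1/(1 − a) = 1/255477;  first 6 digits = (1, 0, 0, 16, 13, 16)

v_17(a) = 3 ≥ 1, so the series converges in ℤ_17 to 1/(1 − a) = 1/(1 − (-255476)) = 1/255477. Expand this rational in ℤ_17: compute digits iteratively via d_i = x_i mod 17, x_{i+1} = (x_i − d_i)/17. The first 6 digits are (1, 0, 0, 16, 13, 16).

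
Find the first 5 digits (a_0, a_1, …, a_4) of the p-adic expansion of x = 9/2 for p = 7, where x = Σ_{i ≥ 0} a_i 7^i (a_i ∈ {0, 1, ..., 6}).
(a_0, …, a_4) = (1, 4, 3, 3, 3)

v_7(9/2) = 0 (numerator and denominator both coprime to 7), so x ∈ ℤ_7^×. Compute digits iteratively via a_i = x_i mod 7, x_{i+1} = (x_i − a_i)/7, with x_0 = x:
  x_0 = 9/2;  a_0 = 1;  x_1 = (x_0 − 1)/7 = 1/2
  x_1 = 1/2;  a_1 = 4;  x_2 = (x_1 − 4)/7 = -1/2
  x_2 = -1/2;  a_2 = 3;  x_3 = (x_2 − 3)/7 = -1/2
  x_3 = -1/2;  a_3 = 3;  x_4 = (x_3 − 3)/7 = -1/2
  x_4 = -1/2;  a_4 = 3;  x_5 = (x_4 − 3)/7 = -1/2
Digits: (1, 4, 3, 3, 3).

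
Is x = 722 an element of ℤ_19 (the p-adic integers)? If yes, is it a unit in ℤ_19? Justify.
x ∈ ℤ_19 but not a unit; v_19(x) = 2 > 0

ℤ_19 = {x ∈ ℚ_19 : v_19(x) ≥ 0} and ℤ_19^× = {x ∈ ℤ_19 : v_19(x) = 0}. Here v_19(722) = v_19(num) − v_19(den) = 2; compare against these criteria.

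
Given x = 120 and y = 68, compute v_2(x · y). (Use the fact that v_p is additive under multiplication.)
v_2(8160) = 5

v_p(x) = 3 (factor: 120 = 2^3 · 15); v_p(y) = 2 (factor: 68 = 2^2 · 17). Additivity: v_p(xy) = v_p(x) + v_p(y) = 3 + 2 = 5. (Direct check: xy = 8160 = 2^5 · (255).)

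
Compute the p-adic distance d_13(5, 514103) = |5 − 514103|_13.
d_13(5, 514103) = 1/28561

Step 1 — x − y = 5 − 514103 = -514098. Step 2 — v_13(-514098) = 4 (factor: -514098 = −(13^4 · 18); the sign does not affect v_p). Step 3 — |x − y|_13 = 13^{-4} = 1/28561.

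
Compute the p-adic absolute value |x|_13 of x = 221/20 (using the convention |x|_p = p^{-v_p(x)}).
|221/20|_13 = 1/13

Step 1 — compute v_13(x) by factoring powers of 13 out of the numerator and denominator: v_13(221/20) = 1. Step 2 — apply |x|_p = p^{-v_p(x)} = 13^{-1} = 1/13.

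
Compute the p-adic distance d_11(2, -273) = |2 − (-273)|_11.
d_11(2, -273) = 1/11

Step 1 — x − y = 2 − (-273) = 275. Step 2 — v_11(275) = 1 (factor: 275 = (11^1 · 25); the sign does not affect v_p). Step 3 — |x − y|_11 = 11^{-1} = 1/11.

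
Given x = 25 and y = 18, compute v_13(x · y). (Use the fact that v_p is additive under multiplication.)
v_13(450) = 0

v_p(x) = 0 (factor: 25 = 13^0 · 25); v_p(y) = 0 (factor: 18 = 13^0 · 18). Additivity: v_p(xy) = v_p(x) + v_p(y) = 0 + 0 = 0. (Direct check: xy = 450 = 13^0 · (450).)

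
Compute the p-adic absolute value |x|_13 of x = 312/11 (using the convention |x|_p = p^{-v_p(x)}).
|312/11|_13 = 1/13

Step 1 — compute v_13(x) by factoring powers of 13 out of the numerator and denominator: v_13(312/11) = 1. Step 2 — apply |x|_p = p^{-v_p(x)} = 13^{-1} = 1/13.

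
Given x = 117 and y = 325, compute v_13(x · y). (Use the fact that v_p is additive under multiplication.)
v_13(38025) = 2

v_p(x) = 1 (factor: 117 = 13^1 · 9); v_p(y) = 1 (factor: 325 = 13^1 · 25). Additivity: v_p(xy) = v_p(x) + v_p(y) = 1 + 1 = 2. (Direct check: xy = 38025 = 13^2 · (225).)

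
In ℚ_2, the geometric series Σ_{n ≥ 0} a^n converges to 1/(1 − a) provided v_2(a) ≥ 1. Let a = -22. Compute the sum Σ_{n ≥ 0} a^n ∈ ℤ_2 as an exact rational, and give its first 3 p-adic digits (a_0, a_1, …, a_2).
Σ a^n = 1/(1 − a) = 1/23;  first 3 digits = (1, 1, 1)

v_2(a) = 1 ≥ 1, so the series converges in ℤ_2 to 1/(1 − a) = 1/(1 − (-22)) = 1/23. Expand this rational in ℤ_2: compute digits iteratively via d_i = x_i mod 2, x_{i+1} = (x_i − d_i)/2. The first 3 digits are (1, 1, 1).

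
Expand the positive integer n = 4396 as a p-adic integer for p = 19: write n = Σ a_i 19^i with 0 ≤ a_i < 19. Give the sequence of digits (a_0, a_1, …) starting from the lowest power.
(a_0, a_1, …) = (7, 3, 12)

Repeated division by 19 gives the digits low-to-high: 4396 = 7 + 3·19^1 + 12·19^2. Digit sequence: (7, 3, 12).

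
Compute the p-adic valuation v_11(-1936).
v_11(-1936) = 2

v_11(n) is the largest exponent k such that 11^k divides n. Factor out: -1936 = -11^2 · 16. (Sign doesn't affect v_p.) So v_11(-1936) = 2.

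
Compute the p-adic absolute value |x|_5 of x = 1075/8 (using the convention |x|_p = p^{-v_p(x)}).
|1075/8|_5 = 1/25

Step 1 — compute v_5(x) by factoring powers of 5 out of the numerator and denominator: v_5(1075/8) = 2. Step 2 — apply |x|_p = p^{-v_p(x)} = 5^{-2} = 1/25.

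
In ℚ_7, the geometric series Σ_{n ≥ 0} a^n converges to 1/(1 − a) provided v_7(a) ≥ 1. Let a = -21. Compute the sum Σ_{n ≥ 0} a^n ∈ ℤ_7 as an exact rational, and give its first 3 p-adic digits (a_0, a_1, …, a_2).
Σ a^n = 1/(1 − a) = 1/22;  first 3 digits = (1, 4, 1)

v_7(a) = 1 ≥ 1, so the series converges in ℤ_7 to 1/(1 − a) = 1/(1 − (-21)) = 1/22. Expand this rational in ℤ_7: compute digits iteratively via d_i = x_i mod 7, x_{i+1} = (x_i − d_i)/7. The first 3 digits are (1, 4, 1).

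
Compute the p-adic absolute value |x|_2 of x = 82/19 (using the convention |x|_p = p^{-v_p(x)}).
|82/19|_2 = 1/2

Step 1 — compute v_2(x) by factoring powers of 2 out of the numerator and denominator: v_2(82/19) = 1. Step 2 — apply |x|_p = p^{-v_p(x)} = 2^{-1} = 1/2.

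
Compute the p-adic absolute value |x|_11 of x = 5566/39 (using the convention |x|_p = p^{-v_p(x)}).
|5566/39|_11 = 1/121

Step 1 — compute v_11(x) by factoring powers of 11 out of the numerator and denominator: v_11(5566/39) = 2. Step 2 — apply |x|_p = p^{-v_p(x)} = 11^{-2} = 1/121.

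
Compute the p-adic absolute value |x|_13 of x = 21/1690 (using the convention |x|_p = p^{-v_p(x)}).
|21/1690|_13 = 169

Step 1 — compute v_13(x) by factoring powers of 13 out of the numerator and denominator: v_13(21/1690) = -2. Step 2 — apply |x|_p = p^{-v_p(x)} = 13^{2} = 169.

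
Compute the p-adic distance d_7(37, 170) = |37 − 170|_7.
d_7(37, 170) = 1/7

Step 1 — x − y = 37 − 170 = -133. Step 2 — v_7(-133) = 1 (factor: -133 = −(7^1 · 19); the sign does not affect v_p). Step 3 — |x − y|_7 = 7^{-1} = 1/7.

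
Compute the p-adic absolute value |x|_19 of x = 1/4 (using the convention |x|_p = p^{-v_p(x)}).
|1/4|_19 = 1

Step 1 — compute v_19(x) by factoring powers of 19 out of the numerator and denominator: v_19(1/4) = 0. Step 2 — apply |x|_p = p^{-v_p(x)} = 19^{0} = 1.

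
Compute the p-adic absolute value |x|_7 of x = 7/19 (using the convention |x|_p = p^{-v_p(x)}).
|7/19|_7 = 1/7

Step 1 — compute v_7(x) by factoring powers of 7 out of the numerator and denominator: v_7(7/19) = 1. Step 2 — apply |x|_p = p^{-v_p(x)} = 7^{-1} = 1/7.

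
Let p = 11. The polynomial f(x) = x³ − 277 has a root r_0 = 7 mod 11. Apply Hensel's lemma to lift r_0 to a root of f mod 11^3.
r_2 = 898 (mod 1331)

Hensel: r_{i+1} = r_i − f(r_i)/f′(r_i) mod 11^{i+2}, where f′(x) = 3x². Iterate:
  r_0 = 7 (mod 11)
  r_1 = 51 (mod 121)
  r_2 = 898 (mod 1331)
Final: r = 898 with f(r) ≡ 0 mod 11^3.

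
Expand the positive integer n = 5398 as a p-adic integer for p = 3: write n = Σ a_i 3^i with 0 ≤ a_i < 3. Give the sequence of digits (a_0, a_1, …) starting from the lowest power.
(a_0, a_1, …) = (1, 2, 2, 1, 0, 1, 1, 2)

Repeated division by 3 gives the digits low-to-high: 5398 = 1 + 2·3^1 + 2·3^2 + 1·3^3 + 1·3^5 + 1·3^6 + 2·3^7. Digit sequence: (1, 2, 2, 1, 0, 1, 1, 2).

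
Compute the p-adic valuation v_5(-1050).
v_5(-1050) = 2

v_5(n) is the largest exponent k such that 5^k divides n. Factor out: -1050 = -5^2 · 42. (Sign doesn't affect v_p.) So v_5(-1050) = 2.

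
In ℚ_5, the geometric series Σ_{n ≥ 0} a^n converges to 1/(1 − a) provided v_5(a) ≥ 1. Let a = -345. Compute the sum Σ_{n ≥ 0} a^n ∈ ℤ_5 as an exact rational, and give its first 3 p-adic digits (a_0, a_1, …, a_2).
Σ a^n = 1/(1 − a) = 1/346;  first 3 digits = (1, 1, 2)

v_5(a) = 1 ≥ 1, so the series converges in ℤ_5 to 1/(1 − a) = 1/(1 − (-345)) = 1/346. Expand this rational in ℤ_5: compute digits iteratively via d_i = x_i mod 5, x_{i+1} = (x_i − d_i)/5. The first 3 digits are (1, 1, 2).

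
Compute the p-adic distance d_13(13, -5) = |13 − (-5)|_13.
d_13(13, -5) = 1

Step 1 — x − y = 13 − (-5) = 18. Step 2 — v_13(18) = 0 (factor: 18 = (13^0 · 18); the sign does not affect v_p). Step 3 — |x − y|_13 = 13^{0} = 1.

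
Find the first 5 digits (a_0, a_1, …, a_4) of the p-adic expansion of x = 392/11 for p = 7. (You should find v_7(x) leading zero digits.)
(a_0, …, a_4) = (0, 0, 2, 3, 4)

v_7(392/11) = 2, so a_0 = ... = a_1 = 0. Factor out: x = 7^2 · u with u = 8/11 a unit in ℤ_7. Expand u iteratively via a_{v+i} = u_i mod 7, u_{i+1} = (u_i − a_{v+i})/7:
  u_0 = 8/11;  a_2 = 2;  u_1 = (u_0 − 2)/7 = -2/11
  u_1 = -2/11;  a_3 = 3;  u_2 = (u_1 − 3)/7 = -5/11
  u_2 = -5/11;  a_4 = 4;  u_3 = (u_2 − 4)/7 = -7/11
Digits: (0, 0, 2, 3, 4).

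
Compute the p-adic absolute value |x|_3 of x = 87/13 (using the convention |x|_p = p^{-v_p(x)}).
|87/13|_3 = 1/3

Step 1 — compute v_3(x) by factoring powers of 3 out of the numerator and denominator: v_3(87/13) = 1. Step 2 — apply |x|_p = p^{-v_p(x)} = 3^{-1} = 1/3.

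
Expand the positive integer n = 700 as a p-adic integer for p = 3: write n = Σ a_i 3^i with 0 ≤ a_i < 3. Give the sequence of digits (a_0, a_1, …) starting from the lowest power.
(a_0, a_1, …) = (1, 2, 2, 1, 2, 2)

Repeated division by 3 gives the digits low-to-high: 700 = 1 + 2·3^1 + 2·3^2 + 1·3^3 + 2·3^4 + 2·3^5. Digit sequence: (1, 2, 2, 1, 2, 2).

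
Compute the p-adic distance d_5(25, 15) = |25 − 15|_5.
d_5(25, 15) = 1/5

Step 1 — x − y = 25 − 15 = 10. Step 2 — v_5(10) = 1 (factor: 10 = (5^1 · 2); the sign does not affect v_p). Step 3 — |x − y|_5 = 5^{-1} = 1/5.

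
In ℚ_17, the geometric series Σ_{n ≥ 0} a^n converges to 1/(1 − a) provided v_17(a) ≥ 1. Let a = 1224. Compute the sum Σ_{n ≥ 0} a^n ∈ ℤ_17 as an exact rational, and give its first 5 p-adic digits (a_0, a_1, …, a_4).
Σ a^n = 1/(1 − a) = -1/1223;  first 5 digits = (1, 4, 3, 12, 10)

v_17(a) = 1 ≥ 1, so the series converges in ℤ_17 to 1/(1 − a) = 1/(1 − 1224) = -1/1223. Expand this rational in ℤ_17: compute digits iteratively via d_i = x_i mod 17, x_{i+1} = (x_i − d_i)/17. The first 5 digits are (1, 4, 3, 12, 10).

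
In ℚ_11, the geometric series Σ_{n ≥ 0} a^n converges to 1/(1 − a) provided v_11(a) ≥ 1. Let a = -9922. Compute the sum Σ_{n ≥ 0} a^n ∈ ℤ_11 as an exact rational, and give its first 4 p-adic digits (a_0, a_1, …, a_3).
Σ a^n = 1/(1 − a) = 1/9923;  first 4 digits = (1, 0, 6, 3)

v_11(a) = 2 ≥ 1, so the series converges in ℤ_11 to 1/(1 − a) = 1/(1 − (-9922)) = 1/9923. Expand this rational in ℤ_11: compute digits iteratively via d_i = x_i mod 11, x_{i+1} = (x_i − d_i)/11. The first 4 digits are (1, 0, 6, 3).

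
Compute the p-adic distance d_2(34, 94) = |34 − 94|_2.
d_2(34, 94) = 1/4

Step 1 — x − y = 34 − 94 = -60. Step 2 — v_2(-60) = 2 (factor: -60 = −(2^2 · 15); the sign does not affect v_p). Step 3 — |x − y|_2 = 2^{-2} = 1/4.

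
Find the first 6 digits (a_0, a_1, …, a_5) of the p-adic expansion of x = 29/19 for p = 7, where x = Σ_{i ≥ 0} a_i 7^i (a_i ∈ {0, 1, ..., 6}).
(a_0, …, a_5) = (3, 2, 3, 1, 2, 3)

v_7(29/19) = 0 (numerator and denominator both coprime to 7), so x ∈ ℤ_7^×. Compute digits iteratively via a_i = x_i mod 7, x_{i+1} = (x_i − a_i)/7, with x_0 = x:
  x_0 = 29/19;  a_0 = 3;  x_1 = (x_0 − 3)/7 = -4/19
  x_1 = -4/19;  a_1 = 2;  x_2 = (x_1 − 2)/7 = -6/19
  x_2 = -6/19;  a_2 = 3;  x_3 = (x_2 − 3)/7 = -9/19
  x_3 = -9/19;  a_3 = 1;  x_4 = (x_3 − 1)/7 = -4/19
  x_4 = -4/19;  a_4 = 2;  x_5 = (x_4 − 2)/7 = -6/19
  x_5 = -6/19;  a_5 = 3;  x_6 = (x_5 − 3)/7 = -9/19
Digits: (3, 2, 3, 1, 2, 3).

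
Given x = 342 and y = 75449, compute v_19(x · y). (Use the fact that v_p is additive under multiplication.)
v_19(25803558) = 4

v_p(x) = 1 (factor: 342 = 19^1 · 18); v_p(y) = 3 (factor: 75449 = 19^3 · 11). Additivity: v_p(xy) = v_p(x) + v_p(y) = 1 + 3 = 4. (Direct check: xy = 25803558 = 19^4 · (198).)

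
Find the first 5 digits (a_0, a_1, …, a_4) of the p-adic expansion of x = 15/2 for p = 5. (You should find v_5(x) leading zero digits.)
(a_0, …, a_4) = (0, 4, 2, 2, 2)

v_5(15/2) = 1, so a_0 = ... = a_0 = 0. Factor out: x = 5^1 · u with u = 3/2 a unit in ℤ_5. Expand u iteratively via a_{v+i} = u_i mod 5, u_{i+1} = (u_i − a_{v+i})/5:
  u_0 = 3/2;  a_1 = 4;  u_1 = (u_0 − 4)/5 = -1/2
  u_1 = -1/2;  a_2 = 2;  u_2 = (u_1 − 2)/5 = -1/2
  u_2 = -1/2;  a_3 = 2;  u_3 = (u_2 − 2)/5 = -1/2
  u_3 = -1/2;  a_4 = 2;  u_4 = (u_3 − 2)/5 = -1/2
Digits: (0, 4, 2, 2, 2).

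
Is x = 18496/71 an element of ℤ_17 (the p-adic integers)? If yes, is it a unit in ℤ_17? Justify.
x ∈ ℤ_17 but not a unit; v_17(x) = 2 > 0

ℤ_17 = {x ∈ ℚ_17 : v_17(x) ≥ 0} and ℤ_17^× = {x ∈ ℤ_17 : v_17(x) = 0}. Here v_17(18496/71) = v_17(num) − v_17(den) = 2; compare against these criteria.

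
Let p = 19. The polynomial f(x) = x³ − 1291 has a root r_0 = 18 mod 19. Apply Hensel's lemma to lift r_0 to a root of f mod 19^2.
r_1 = 189 (mod 361)

Hensel: r_{i+1} = r_i − f(r_i)/f′(r_i) mod 19^{i+2}, where f′(x) = 3x². Iterate:
  r_0 = 18 (mod 19)
  r_1 = 189 (mod 361)
Final: r = 189 with f(r) ≡ 0 mod 19^2.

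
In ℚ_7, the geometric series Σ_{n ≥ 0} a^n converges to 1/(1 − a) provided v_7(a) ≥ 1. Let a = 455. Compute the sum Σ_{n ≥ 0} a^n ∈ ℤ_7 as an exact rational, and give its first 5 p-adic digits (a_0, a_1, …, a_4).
Σ a^n = 1/(1 − a) = -1/454;  first 5 digits = (1, 2, 6, 3, 1)

v_7(a) = 1 ≥ 1, so the series converges in ℤ_7 to 1/(1 − a) = 1/(1 − 455) = -1/454. Expand this rational in ℤ_7: compute digits iteratively via d_i = x_i mod 7, x_{i+1} = (x_i − d_i)/7. The first 5 digits are (1, 2, 6, 3, 1).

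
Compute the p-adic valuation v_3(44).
v_3(44) = 0

v_3(n) is the largest exponent k such that 3^k divides n. Factor out: 44 = 3^0 · 44. (Sign doesn't affect v_p.) So v_3(44) = 0.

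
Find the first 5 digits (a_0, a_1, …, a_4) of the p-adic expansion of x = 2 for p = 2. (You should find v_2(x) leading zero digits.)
(a_0, …, a_4) = (0, 1, 0, 0, 0)

v_2(2) = 1, so a_0 = ... = a_0 = 0. Factor out: x = 2^1 · u with u = 1 a unit in ℤ_2. Expand u iteratively via a_{v+i} = u_i mod 2, u_{i+1} = (u_i − a_{v+i})/2:
  u_0 = 1;  a_1 = 1;  u_1 = (u_0 − 1)/2 = 0
  u_1 = 0;  a_2 = 0;  u_2 = (u_1 − 0)/2 = 0
  u_2 = 0;  a_3 = 0;  u_3 = (u_2 − 0)/2 = 0
  u_3 = 0;  a_4 = 0;  u_4 = (u_3 − 0)/2 = 0
Digits: (0, 1, 0, 0, 0).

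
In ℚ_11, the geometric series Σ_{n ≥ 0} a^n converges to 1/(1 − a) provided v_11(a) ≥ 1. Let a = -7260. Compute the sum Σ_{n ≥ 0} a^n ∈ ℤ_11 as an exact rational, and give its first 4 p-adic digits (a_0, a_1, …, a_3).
Σ a^n = 1/(1 − a) = 1/7261;  first 4 digits = (1, 0, 6, 5)

v_11(a) = 2 ≥ 1, so the series converges in ℤ_11 to 1/(1 − a) = 1/(1 − (-7260)) = 1/7261. Expand this rational in ℤ_11: compute digits iteratively via d_i = x_i mod 11, x_{i+1} = (x_i − d_i)/11. The first 4 digits are (1, 0, 6, 5).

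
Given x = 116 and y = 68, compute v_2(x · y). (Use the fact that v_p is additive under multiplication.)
v_2(7888) = 4

v_p(x) = 2 (factor: 116 = 2^2 · 29); v_p(y) = 2 (factor: 68 = 2^2 · 17). Additivity: v_p(xy) = v_p(x) + v_p(y) = 2 + 2 = 4. (Direct check: xy = 7888 = 2^4 · (493).)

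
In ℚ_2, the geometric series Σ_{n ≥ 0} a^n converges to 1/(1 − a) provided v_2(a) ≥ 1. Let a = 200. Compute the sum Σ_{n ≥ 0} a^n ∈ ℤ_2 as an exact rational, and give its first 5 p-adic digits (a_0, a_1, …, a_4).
Σ a^n = 1/(1 − a) = -1/199;  first 5 digits = (1, 0, 0, 1, 0)

v_2(a) = 3 ≥ 1, so the series converges in ℤ_2 to 1/(1 − a) = 1/(1 − 200) = -1/199. Expand this rational in ℤ_2: compute digits iteratively via d_i = x_i mod 2, x_{i+1} = (x_i − d_i)/2. The first 5 digits are (1, 0, 0, 1, 0).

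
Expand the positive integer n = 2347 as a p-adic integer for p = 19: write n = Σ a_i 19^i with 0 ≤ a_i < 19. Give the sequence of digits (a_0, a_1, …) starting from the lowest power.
(a_0, a_1, …) = (10, 9, 6)

Repeated division by 19 gives the digits low-to-high: 2347 = 10 + 9·19^1 + 6·19^2. Digit sequence: (10, 9, 6).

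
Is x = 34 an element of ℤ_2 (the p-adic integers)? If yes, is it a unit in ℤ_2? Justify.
x ∈ ℤ_2 but not a unit; v_2(x) = 1 > 0

ℤ_2 = {x ∈ ℚ_2 : v_2(x) ≥ 0} and ℤ_2^× = {x ∈ ℤ_2 : v_2(x) = 0}. Here v_2(34) = v_2(num) − v_2(den) = 1; compare against these criteria.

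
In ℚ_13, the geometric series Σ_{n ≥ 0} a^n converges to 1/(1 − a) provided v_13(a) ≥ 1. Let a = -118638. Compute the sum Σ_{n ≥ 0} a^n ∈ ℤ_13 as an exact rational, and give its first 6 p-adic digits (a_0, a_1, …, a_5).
Σ a^n = 1/(1 − a) = 1/118639;  first 6 digits = (1, 0, 0, 11, 8, 12)

v_13(a) = 3 ≥ 1, so the series converges in ℤ_13 to 1/(1 − a) = 1/(1 − (-118638)) = 1/118639. Expand this rational in ℤ_13: compute digits iteratively via d_i = x_i mod 13, x_{i+1} = (x_i − d_i)/13. The first 6 digits are (1, 0, 0, 11, 8, 12).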